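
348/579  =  116/193 = 0.60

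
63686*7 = 445802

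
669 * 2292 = 1533348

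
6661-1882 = 4779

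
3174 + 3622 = 6796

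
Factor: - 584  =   - 2^3*73^1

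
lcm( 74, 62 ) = 2294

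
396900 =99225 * 4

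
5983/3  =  1994 + 1/3 = 1994.33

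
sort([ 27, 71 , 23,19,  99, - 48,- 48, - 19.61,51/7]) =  [ - 48, - 48, - 19.61, 51/7, 19, 23,27, 71,99]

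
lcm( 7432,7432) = 7432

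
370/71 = 370/71 = 5.21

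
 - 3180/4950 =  - 106/165 = - 0.64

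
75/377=75/377= 0.20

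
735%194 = 153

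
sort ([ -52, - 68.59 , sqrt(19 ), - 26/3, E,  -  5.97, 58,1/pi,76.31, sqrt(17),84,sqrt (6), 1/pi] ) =[- 68.59,-52, - 26/3, - 5.97 , 1/pi, 1/pi , sqrt( 6) , E,  sqrt ( 17 ), sqrt(19),58  ,  76.31,84 ] 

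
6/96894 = 1/16149  =  0.00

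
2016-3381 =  - 1365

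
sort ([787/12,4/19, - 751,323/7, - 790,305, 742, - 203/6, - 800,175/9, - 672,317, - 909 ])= [ - 909, -800 , - 790,-751,-672, - 203/6,4/19, 175/9,  323/7,787/12,305,317,742] 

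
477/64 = 477/64 = 7.45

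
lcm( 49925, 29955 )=149775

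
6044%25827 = 6044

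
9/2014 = 9/2014=0.00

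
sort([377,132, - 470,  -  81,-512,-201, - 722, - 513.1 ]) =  [ - 722, - 513.1,  -  512, - 470, - 201, -81,132,377 ]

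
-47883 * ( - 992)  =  47499936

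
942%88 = 62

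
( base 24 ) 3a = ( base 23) 3D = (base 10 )82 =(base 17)4E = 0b1010010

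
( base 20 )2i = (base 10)58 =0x3A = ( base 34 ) 1o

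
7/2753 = 7/2753=0.00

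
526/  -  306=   -  263/153= - 1.72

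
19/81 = 19/81 = 0.23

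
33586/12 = 2798 + 5/6 = 2798.83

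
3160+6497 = 9657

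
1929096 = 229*8424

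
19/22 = 19/22 =0.86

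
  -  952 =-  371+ - 581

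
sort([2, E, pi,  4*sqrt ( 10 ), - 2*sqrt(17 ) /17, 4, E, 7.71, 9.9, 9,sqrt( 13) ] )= [ -2*sqrt (17 )/17,2, E, E, pi,sqrt( 13),4, 7.71,9, 9.9, 4*sqrt( 10)]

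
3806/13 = 3806/13 = 292.77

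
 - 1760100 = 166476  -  1926576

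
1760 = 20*88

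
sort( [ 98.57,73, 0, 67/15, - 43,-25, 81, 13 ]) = [-43,-25 , 0, 67/15,13,73, 81, 98.57]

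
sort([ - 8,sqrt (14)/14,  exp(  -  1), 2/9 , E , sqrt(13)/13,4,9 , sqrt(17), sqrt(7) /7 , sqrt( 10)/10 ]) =[-8,2/9,  sqrt( 14 ) /14, sqrt(13 )/13,sqrt( 10 ) /10, exp( - 1 ),  sqrt ( 7) /7, E, 4,sqrt(17 ),9 ]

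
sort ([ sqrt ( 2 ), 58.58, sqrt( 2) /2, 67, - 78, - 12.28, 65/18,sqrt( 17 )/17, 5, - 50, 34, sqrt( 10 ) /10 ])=[ - 78, - 50, - 12.28, sqrt( 17)/17, sqrt ( 10 ) /10, sqrt( 2)/2,sqrt( 2), 65/18, 5, 34, 58.58, 67 ]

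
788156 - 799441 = - 11285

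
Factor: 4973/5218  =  2^(- 1 ) * 2609^( - 1)*4973^1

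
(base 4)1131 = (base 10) 93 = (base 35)2n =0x5D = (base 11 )85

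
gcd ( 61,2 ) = 1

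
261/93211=261/93211 = 0.00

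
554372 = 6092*91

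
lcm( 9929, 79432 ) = 79432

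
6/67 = 6/67 = 0.09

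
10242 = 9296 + 946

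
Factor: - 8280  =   - 2^3*3^2*5^1*23^1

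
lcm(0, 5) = 0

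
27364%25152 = 2212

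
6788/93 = 6788/93  =  72.99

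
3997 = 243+3754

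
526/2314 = 263/1157= 0.23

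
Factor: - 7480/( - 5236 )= 2^1*5^1 * 7^( - 1 ) = 10/7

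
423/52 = 8 + 7/52 = 8.13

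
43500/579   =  14500/193 = 75.13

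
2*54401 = 108802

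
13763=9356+4407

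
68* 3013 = 204884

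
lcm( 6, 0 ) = 0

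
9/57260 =9/57260= 0.00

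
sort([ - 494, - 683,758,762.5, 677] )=[-683, - 494,677, 758,762.5]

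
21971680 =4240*5182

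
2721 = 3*907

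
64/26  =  2 + 6/13  =  2.46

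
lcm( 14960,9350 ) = 74800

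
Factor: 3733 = 3733^1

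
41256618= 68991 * 598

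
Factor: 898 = 2^1*449^1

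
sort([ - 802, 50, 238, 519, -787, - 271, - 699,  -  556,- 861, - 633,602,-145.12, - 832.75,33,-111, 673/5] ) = [ - 861,-832.75 , - 802,- 787, - 699, - 633,-556, - 271,-145.12, - 111,33,50,673/5,238,519, 602 ] 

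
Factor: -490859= -490859^1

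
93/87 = 31/29 = 1.07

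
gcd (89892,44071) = 1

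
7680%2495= 195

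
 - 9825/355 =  - 1965/71 = -27.68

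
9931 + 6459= 16390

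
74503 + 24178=98681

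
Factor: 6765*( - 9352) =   -  63266280 = - 2^3 * 3^1* 5^1 *7^1*11^1* 41^1  *167^1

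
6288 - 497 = 5791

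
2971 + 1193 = 4164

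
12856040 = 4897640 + 7958400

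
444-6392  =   - 5948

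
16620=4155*4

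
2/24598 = 1/12299 = 0.00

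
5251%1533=652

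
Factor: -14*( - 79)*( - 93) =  - 102858=- 2^1*3^1 * 7^1 *31^1*79^1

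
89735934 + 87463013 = 177198947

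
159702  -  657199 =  - 497497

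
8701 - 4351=4350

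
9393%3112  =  57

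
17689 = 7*2527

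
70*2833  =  198310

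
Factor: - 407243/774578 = - 449/854 = - 2^( - 1 )*7^( - 1 )*61^( - 1 )*449^1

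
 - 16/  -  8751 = 16/8751  =  0.00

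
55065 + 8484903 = 8539968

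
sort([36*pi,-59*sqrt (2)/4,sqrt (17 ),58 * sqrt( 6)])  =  [-59*sqrt( 2 ) /4, sqrt( 17 ), 36*pi,58*sqrt( 6 ) ]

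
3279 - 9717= - 6438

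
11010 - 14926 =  - 3916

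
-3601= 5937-9538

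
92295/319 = 92295/319 = 289.33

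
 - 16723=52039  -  68762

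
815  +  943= 1758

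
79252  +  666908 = 746160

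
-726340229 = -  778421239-  -  52081010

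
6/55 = 6/55 = 0.11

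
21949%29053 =21949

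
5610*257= 1441770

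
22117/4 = 22117/4=5529.25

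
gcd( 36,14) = 2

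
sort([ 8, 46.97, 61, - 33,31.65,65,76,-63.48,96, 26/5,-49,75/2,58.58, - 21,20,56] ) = [ -63.48 , - 49, -33,-21, 26/5, 8 , 20, 31.65,75/2  ,  46.97,56,58.58,61,65,76,96] 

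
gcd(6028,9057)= 1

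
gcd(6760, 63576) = 8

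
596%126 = 92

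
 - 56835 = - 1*56835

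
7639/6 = 7639/6 =1273.17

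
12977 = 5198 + 7779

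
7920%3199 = 1522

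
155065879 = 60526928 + 94538951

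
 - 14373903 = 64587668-78961571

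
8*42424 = 339392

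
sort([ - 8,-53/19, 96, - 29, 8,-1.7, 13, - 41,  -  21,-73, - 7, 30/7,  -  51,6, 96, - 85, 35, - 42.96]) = [ - 85,- 73, - 51, - 42.96, - 41,-29, - 21, - 8, - 7, - 53/19, - 1.7,30/7,6 , 8, 13,35, 96, 96 ]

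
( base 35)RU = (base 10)975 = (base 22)207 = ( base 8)1717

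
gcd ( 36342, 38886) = 6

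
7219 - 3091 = 4128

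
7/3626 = 1/518=0.00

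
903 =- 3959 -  - 4862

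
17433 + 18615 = 36048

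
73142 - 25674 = 47468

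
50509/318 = 953/6 = 158.83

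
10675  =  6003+4672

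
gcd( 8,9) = 1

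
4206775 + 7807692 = 12014467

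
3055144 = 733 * 4168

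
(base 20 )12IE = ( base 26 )dem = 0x23D6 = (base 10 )9174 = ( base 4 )2033112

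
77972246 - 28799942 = 49172304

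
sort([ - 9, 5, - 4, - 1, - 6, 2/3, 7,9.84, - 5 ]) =[  -  9, - 6,-5, - 4  , - 1, 2/3,5, 7 , 9.84]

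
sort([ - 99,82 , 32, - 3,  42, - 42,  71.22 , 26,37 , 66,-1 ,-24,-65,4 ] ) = [ - 99 , - 65, - 42, - 24,-3 , - 1, 4 , 26, 32, 37 , 42,66,71.22,  82]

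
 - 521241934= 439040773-960282707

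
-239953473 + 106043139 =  - 133910334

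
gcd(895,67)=1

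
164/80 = 41/20= 2.05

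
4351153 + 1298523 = 5649676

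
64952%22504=19944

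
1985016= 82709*24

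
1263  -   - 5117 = 6380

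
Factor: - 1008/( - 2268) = 4/9 = 2^2*3^( - 2 ) 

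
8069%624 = 581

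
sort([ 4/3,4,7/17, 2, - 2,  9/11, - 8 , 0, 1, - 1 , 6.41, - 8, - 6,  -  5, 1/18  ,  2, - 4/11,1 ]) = [ - 8, -8,-6 , - 5, - 2, - 1, - 4/11 , 0,1/18,7/17, 9/11 , 1 , 1, 4/3,2, 2, 4, 6.41 ]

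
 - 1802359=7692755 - 9495114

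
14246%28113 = 14246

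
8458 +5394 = 13852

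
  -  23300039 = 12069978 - 35370017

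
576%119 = 100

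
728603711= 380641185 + 347962526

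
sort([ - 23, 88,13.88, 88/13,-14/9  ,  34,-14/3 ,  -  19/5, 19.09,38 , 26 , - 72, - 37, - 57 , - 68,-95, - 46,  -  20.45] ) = [  -  95,-72,  -  68,-57  , - 46,  -  37,  -  23,-20.45 ,  -  14/3,-19/5, - 14/9,  88/13,  13.88,19.09, 26,34 , 38  ,  88]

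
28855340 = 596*48415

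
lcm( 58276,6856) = 116552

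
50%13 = 11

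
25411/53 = 479+24/53  =  479.45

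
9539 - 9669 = -130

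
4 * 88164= 352656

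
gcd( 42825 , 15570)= 15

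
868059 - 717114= 150945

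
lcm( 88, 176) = 176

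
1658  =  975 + 683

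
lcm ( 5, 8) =40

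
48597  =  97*501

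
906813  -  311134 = 595679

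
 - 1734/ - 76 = 867/38 = 22.82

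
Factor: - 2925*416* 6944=-8449459200 = -2^10*3^2*5^2*7^1*13^2*31^1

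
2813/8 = 2813/8  =  351.62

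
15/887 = 15/887 = 0.02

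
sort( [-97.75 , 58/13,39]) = [ - 97.75, 58/13,39 ] 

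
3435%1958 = 1477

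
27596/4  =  6899 = 6899.00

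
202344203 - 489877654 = -287533451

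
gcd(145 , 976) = 1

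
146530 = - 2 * ( - 73265 ) 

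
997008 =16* 62313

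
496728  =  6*82788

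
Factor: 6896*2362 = 2^5*431^1* 1181^1 = 16288352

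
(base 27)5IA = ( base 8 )10055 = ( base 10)4141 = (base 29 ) 4qn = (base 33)3QG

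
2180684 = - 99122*( - 22)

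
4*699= 2796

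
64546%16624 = 14674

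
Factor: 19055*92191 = 1756699505 = 5^1 * 11^1*17^2*29^1*37^1*103^1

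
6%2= 0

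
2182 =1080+1102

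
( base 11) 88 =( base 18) 56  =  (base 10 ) 96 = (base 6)240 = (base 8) 140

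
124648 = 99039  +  25609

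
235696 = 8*29462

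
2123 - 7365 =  - 5242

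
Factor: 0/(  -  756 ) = 0^1 = 0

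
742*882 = 654444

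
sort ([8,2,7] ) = [2,7,8]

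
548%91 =2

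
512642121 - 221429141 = 291212980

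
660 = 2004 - 1344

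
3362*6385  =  21466370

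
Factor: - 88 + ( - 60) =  - 2^2*37^1 = - 148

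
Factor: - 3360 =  - 2^5 *3^1*5^1*7^1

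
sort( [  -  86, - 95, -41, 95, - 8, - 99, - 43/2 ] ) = [ - 99,-95 , - 86,-41, - 43/2, -8,  95] 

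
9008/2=4504 = 4504.00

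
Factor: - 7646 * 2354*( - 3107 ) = 2^2*11^1 * 13^1* 107^1*239^1*3823^1 = 55921911188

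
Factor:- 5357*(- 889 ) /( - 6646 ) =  - 4762373/6646=-  2^( - 1)*7^1 *11^1*127^1*487^1*3323^( - 1 ) 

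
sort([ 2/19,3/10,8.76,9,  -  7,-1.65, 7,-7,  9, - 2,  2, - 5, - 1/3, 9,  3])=[-7,-7,  -  5, - 2 ,-1.65, - 1/3,2/19, 3/10,2, 3, 7,  8.76,9,9,9]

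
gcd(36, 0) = 36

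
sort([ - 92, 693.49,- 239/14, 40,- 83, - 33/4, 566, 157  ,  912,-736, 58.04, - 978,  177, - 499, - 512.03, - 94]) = [ - 978, - 736,  -  512.03, - 499,-94,  -  92, - 83, - 239/14,-33/4, 40, 58.04,157, 177, 566 , 693.49, 912]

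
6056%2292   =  1472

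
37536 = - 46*( - 816)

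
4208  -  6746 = -2538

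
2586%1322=1264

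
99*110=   10890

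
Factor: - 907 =-907^1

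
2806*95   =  266570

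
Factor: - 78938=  -2^1*29^1*1361^1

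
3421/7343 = 3421/7343 = 0.47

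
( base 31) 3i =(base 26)47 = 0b1101111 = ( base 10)111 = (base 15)76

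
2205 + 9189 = 11394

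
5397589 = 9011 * 599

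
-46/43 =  - 2 + 40/43 =-1.07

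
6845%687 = 662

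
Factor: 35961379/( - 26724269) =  - 11^( - 1)*13^(-1)*67^2*8011^1*186883^( - 1 )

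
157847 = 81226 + 76621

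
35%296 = 35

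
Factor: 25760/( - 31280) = - 14/17 = -2^1 * 7^1 * 17^ ( - 1 ) 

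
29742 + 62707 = 92449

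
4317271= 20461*211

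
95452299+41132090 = 136584389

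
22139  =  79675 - 57536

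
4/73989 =4/73989= 0.00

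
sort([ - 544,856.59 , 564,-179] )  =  [ - 544,  -  179,  564 , 856.59]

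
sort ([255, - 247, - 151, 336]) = [ - 247, - 151,255, 336]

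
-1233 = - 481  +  -752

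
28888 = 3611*8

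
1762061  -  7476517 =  - 5714456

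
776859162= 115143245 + 661715917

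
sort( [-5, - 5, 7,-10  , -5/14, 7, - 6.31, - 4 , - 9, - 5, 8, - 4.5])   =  [ - 10, - 9 , - 6.31, -5, - 5,  -  5,-4.5, - 4,  -  5/14, 7, 7, 8]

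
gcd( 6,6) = 6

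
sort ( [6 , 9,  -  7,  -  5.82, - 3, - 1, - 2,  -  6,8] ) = [ - 7,  -  6, - 5.82, - 3 , -2, - 1,6,  8,9] 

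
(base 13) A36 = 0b11011000111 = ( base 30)1RP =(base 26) 2EJ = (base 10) 1735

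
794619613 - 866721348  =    -  72101735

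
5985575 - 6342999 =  - 357424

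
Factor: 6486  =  2^1*3^1 * 23^1*47^1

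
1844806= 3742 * 493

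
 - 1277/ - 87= 1277/87 = 14.68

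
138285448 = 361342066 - 223056618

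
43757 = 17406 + 26351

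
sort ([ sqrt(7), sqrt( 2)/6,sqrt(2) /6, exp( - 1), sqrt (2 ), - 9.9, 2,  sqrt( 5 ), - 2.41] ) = [ - 9.9, - 2.41,  sqrt( 2)/6,sqrt( 2) /6, exp( - 1),sqrt( 2), 2, sqrt (5 ), sqrt( 7)] 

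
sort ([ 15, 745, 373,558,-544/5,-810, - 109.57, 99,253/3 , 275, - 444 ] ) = [ - 810, - 444, - 109.57,-544/5, 15,253/3 , 99,275,  373,  558,745]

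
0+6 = 6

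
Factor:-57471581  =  -269^1*213649^1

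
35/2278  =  35/2278 = 0.02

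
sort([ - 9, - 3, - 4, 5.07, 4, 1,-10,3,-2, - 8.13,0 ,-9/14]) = [ - 10, - 9, - 8.13,- 4,- 3,  -  2, - 9/14,0 , 1,3, 4, 5.07]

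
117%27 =9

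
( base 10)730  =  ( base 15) 33A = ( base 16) 2da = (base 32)MQ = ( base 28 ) q2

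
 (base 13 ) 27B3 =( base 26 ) 8c3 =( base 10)5723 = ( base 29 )6NA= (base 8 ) 13133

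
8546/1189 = 7 + 223/1189 = 7.19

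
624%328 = 296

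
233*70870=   16512710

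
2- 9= - 7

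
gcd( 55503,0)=55503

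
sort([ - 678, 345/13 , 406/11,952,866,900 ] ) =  [-678  ,  345/13 , 406/11,866, 900, 952] 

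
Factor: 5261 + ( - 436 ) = 5^2*193^1= 4825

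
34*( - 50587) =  - 1719958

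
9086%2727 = 905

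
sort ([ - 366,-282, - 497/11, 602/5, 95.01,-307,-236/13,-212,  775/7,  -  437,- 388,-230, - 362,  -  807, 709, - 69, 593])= [ - 807,  -  437,- 388, - 366, - 362,-307, - 282,-230,-212,-69, - 497/11,  -  236/13, 95.01,775/7, 602/5,593, 709] 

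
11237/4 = 11237/4 = 2809.25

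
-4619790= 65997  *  ( - 70)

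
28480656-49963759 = -21483103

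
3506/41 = 85 + 21/41 = 85.51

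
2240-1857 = 383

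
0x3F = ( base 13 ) 4B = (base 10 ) 63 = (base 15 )43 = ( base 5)223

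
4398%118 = 32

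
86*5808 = 499488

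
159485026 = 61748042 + 97736984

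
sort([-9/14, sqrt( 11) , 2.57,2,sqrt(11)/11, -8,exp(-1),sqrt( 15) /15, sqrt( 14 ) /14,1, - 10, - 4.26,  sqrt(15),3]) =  [-10,-8, - 4.26 , - 9/14 , sqrt( 15 )/15, sqrt(14 )/14,  sqrt( 11)/11, exp(-1), 1,2, 2.57 , 3, sqrt( 11),  sqrt( 15)] 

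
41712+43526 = 85238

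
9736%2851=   1183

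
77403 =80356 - 2953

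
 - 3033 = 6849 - 9882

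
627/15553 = 627/15553 =0.04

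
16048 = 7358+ 8690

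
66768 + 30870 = 97638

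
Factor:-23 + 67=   44  =  2^2*11^1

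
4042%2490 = 1552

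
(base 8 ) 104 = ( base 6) 152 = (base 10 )68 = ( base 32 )24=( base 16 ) 44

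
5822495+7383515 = 13206010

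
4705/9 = 522+7/9 = 522.78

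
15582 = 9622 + 5960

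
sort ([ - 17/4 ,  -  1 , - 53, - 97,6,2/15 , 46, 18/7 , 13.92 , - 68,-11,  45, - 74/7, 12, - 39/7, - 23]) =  [ - 97, - 68, - 53, - 23, - 11, - 74/7, - 39/7 , - 17/4 , - 1,  2/15, 18/7,6,12, 13.92,45,46]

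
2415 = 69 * 35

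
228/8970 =38/1495  =  0.03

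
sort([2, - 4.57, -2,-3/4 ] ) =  [ - 4.57,  -  2,-3/4 , 2]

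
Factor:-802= - 2^1*401^1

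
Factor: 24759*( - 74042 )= - 2^1 * 3^3 *7^1*131^1*37021^1 = -  1833205878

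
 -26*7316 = - 190216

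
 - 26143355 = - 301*86855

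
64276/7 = 9182 + 2/7 =9182.29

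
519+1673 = 2192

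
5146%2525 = 96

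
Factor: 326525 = 5^2*37^1  *  353^1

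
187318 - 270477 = -83159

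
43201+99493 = 142694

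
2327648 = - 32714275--35041923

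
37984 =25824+12160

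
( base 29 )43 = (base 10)119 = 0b1110111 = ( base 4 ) 1313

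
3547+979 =4526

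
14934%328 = 174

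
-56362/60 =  - 940 + 19/30 = -939.37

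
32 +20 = 52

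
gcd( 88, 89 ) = 1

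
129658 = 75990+53668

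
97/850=97/850= 0.11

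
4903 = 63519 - 58616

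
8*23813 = 190504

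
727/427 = 727/427 = 1.70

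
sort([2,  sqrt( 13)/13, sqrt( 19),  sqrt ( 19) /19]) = [sqrt(19)/19,sqrt( 13) /13, 2,sqrt( 19 )]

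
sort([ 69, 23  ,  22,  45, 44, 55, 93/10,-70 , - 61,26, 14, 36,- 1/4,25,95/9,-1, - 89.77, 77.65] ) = [ - 89.77,-70, - 61,-1, - 1/4, 93/10,95/9, 14,22,23,25, 26, 36, 44,45, 55, 69, 77.65] 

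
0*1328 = 0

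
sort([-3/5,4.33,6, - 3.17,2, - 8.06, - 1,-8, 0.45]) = [ - 8.06, - 8,-3.17, - 1, -3/5, 0.45,2,4.33,6]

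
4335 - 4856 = -521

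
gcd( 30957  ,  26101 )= 607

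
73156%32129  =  8898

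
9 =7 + 2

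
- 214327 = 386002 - 600329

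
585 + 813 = 1398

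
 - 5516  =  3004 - 8520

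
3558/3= 1186 = 1186.00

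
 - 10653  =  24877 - 35530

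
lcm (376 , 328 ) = 15416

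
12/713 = 12/713=0.02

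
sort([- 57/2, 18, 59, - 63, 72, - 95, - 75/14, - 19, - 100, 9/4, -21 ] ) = [ - 100, - 95, - 63 , - 57/2, - 21, - 19, - 75/14, 9/4, 18,  59, 72]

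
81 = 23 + 58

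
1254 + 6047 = 7301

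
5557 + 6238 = 11795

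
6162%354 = 144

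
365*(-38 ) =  - 13870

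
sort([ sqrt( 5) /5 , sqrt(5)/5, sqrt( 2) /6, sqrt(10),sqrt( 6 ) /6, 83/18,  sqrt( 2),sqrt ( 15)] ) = [ sqrt(2 ) /6, sqrt(6)/6,sqrt(5) /5,sqrt( 5) /5,sqrt( 2), sqrt( 10), sqrt( 15),83/18] 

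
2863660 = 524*5465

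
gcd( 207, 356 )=1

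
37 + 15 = 52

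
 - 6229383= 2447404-8676787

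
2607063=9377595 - 6770532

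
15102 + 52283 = 67385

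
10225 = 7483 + 2742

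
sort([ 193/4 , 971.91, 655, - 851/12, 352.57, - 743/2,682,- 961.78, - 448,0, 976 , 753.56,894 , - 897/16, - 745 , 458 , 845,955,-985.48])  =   [-985.48,-961.78 ,-745,-448 , - 743/2, - 851/12, - 897/16 , 0 , 193/4,352.57,458,655,682, 753.56, 845,894,  955, 971.91,976]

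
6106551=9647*633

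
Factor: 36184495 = 5^1*7236899^1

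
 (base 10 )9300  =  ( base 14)3564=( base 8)22124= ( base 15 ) 2b50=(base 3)110202110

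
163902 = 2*81951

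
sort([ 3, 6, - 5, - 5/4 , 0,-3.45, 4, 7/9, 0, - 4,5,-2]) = [ - 5 ,-4,-3.45 ,-2, - 5/4,0, 0, 7/9,3, 4, 5, 6] 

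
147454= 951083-803629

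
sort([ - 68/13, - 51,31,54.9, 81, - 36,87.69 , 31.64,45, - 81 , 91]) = [ - 81,-51, - 36, - 68/13, 31, 31.64,45, 54.9,  81, 87.69,91]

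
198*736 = 145728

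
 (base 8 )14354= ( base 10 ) 6380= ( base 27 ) 8K8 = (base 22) d40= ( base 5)201010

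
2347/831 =2 + 685/831= 2.82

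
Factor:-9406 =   -  2^1*4703^1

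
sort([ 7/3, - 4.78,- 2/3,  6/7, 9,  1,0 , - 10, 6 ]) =[ - 10,  -  4.78, - 2/3,0, 6/7 , 1,  7/3,  6,  9 ]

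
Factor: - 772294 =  - 2^1*23^1*103^1*163^1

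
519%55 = 24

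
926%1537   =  926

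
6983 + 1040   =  8023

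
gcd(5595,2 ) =1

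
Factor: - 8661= - 3^1*2887^1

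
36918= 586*63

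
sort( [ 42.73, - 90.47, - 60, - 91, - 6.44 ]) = [ - 91, -90.47, - 60, - 6.44, 42.73 ]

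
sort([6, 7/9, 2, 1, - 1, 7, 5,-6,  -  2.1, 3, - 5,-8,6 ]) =[-8,-6,-5, - 2.1, - 1, 7/9, 1 , 2, 3, 5,6,6,  7]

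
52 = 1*52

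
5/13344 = 5/13344 = 0.00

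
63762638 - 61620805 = 2141833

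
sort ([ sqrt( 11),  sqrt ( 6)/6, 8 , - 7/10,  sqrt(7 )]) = [-7/10, sqrt(6 )/6, sqrt (7) , sqrt( 11 ), 8 ]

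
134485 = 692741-558256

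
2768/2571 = 1  +  197/2571 = 1.08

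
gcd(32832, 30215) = 1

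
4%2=0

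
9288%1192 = 944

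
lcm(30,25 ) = 150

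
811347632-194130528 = 617217104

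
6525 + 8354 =14879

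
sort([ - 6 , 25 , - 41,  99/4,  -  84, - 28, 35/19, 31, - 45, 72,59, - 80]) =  [ - 84,-80, - 45,-41, - 28, - 6, 35/19, 99/4,25,31,59, 72 ] 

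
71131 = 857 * 83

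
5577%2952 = 2625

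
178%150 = 28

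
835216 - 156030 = 679186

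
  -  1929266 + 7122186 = 5192920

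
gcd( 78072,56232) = 24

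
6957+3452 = 10409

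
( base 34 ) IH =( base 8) 1165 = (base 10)629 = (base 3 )212022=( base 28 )MD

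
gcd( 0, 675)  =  675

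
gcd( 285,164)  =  1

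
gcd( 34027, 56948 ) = 1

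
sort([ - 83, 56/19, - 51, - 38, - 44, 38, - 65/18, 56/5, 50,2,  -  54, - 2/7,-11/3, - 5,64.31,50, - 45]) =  [ - 83 ,- 54, - 51,-45, - 44, - 38, - 5, - 11/3,  -  65/18, - 2/7,2, 56/19, 56/5,38, 50, 50,64.31]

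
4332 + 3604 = 7936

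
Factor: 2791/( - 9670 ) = -2^ ( - 1 )*5^(  -  1)*967^( - 1) * 2791^1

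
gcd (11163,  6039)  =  183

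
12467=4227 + 8240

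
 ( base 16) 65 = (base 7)203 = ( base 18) 5b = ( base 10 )101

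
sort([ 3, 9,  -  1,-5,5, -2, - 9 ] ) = [ - 9,-5,-2, - 1, 3,5, 9]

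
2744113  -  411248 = 2332865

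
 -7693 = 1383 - 9076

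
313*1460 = 456980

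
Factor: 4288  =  2^6*67^1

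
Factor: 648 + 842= 1490 = 2^1*5^1*149^1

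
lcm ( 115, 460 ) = 460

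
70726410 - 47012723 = 23713687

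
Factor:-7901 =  - 7901^1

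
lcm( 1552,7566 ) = 60528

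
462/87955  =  66/12565 = 0.01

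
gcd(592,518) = 74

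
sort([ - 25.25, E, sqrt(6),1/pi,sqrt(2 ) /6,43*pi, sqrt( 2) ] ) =[ - 25.25, sqrt(2) /6,1/pi, sqrt ( 2) , sqrt( 6), E, 43 *pi]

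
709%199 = 112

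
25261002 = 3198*7899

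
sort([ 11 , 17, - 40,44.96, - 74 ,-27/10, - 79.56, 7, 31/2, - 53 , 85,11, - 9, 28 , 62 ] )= [ - 79.56,- 74,-53, - 40  , - 9 ,  -  27/10,  7 , 11,11,31/2,  17,28,44.96, 62, 85]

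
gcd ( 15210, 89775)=45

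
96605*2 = 193210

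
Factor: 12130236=2^2*3^4*29^1 * 1291^1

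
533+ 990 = 1523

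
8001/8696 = 8001/8696 =0.92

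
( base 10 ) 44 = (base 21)22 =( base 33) 1b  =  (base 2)101100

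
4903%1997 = 909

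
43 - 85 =-42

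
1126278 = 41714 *27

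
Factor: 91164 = 2^2*3^1*71^1*107^1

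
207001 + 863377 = 1070378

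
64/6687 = 64/6687 = 0.01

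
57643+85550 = 143193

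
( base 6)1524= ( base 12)2a4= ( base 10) 412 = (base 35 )br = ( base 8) 634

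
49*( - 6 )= - 294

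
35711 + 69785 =105496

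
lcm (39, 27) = 351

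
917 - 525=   392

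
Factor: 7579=11^1 * 13^1* 53^1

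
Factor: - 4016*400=- 1606400=- 2^8*5^2*251^1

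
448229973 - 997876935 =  -549646962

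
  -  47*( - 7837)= 368339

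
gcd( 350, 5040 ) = 70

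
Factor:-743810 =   -  2^1*5^1*74381^1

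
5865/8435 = 1173/1687 = 0.70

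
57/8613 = 19/2871=0.01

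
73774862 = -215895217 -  - 289670079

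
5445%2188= 1069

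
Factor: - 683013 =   -  3^1*227671^1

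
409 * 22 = 8998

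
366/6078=61/1013 =0.06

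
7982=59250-51268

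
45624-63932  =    -  18308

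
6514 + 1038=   7552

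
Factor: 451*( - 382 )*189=  -  2^1*3^3*7^1*11^1*41^1*191^1= - 32561298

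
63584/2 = 31792 =31792.00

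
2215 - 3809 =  - 1594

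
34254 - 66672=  - 32418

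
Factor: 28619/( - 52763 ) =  - 19^ ( - 1) * 2777^( - 1 )*28619^1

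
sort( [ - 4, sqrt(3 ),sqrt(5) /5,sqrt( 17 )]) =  [ - 4,  sqrt ( 5 ) /5,sqrt( 3 ), sqrt( 17)]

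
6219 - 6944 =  - 725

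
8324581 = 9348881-1024300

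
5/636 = 5/636  =  0.01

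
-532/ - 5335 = 532/5335 = 0.10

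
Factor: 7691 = 7691^1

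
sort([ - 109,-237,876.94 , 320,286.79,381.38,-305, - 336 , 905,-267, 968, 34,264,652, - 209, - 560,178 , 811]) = [ - 560,-336, - 305, - 267, - 237,-209,  -  109,34, 178, 264,286.79, 320,381.38, 652, 811,876.94, 905,968] 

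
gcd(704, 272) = 16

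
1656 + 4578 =6234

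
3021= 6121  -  3100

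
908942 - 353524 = 555418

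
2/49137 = 2/49137 = 0.00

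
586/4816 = 293/2408 = 0.12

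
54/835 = 54/835  =  0.06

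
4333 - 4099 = 234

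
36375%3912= 1167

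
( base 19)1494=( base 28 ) amm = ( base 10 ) 8478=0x211e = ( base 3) 102122000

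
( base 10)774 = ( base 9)1050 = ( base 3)1001200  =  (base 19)22E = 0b1100000110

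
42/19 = 2 + 4/19 = 2.21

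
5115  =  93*55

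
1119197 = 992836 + 126361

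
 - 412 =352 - 764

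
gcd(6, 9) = 3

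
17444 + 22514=39958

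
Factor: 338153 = 338153^1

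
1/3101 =1/3101=0.00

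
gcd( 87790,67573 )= 1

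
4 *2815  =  11260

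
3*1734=5202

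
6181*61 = 377041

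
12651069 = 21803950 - 9152881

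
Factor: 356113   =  356113^1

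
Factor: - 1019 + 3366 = 2347^1 = 2347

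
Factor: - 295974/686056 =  - 2^(-2)*3^6*29^1*12251^( -1) =-  21141/49004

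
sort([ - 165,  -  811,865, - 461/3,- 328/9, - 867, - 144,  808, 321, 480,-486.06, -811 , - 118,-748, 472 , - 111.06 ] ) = [  -  867, - 811, - 811,  -  748,- 486.06, - 165 ,-461/3,-144,-118,- 111.06, - 328/9, 321,472, 480,808, 865 ] 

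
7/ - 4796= - 1 + 4789/4796 = -  0.00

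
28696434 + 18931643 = 47628077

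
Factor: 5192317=13^1*399409^1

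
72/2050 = 36/1025 =0.04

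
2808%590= 448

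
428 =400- - 28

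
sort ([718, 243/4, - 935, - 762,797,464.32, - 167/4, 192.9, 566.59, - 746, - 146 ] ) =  [  -  935, - 762 ,  -  746 ,-146, - 167/4,  243/4,192.9, 464.32, 566.59, 718, 797 ] 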